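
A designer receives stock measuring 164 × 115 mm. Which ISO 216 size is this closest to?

C6 (114 × 162 mm)

Aspect ratio 164/115 ≈ 1.426 — close to the ISO √2 ≈ 1.414.
In the C-series (envelope sizes, between A and B): C6 = 114 × 162 mm.
Off by 3 mm total — nearest standard size.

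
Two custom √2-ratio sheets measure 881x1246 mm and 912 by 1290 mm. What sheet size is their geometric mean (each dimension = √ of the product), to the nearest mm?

Short side: √(881 · 912) = √803472 ≈ 896.4 → 896 mm
Long side: √(1246 · 1290) = √1607340 ≈ 1267.8 → 1268 mm

896 × 1268 mm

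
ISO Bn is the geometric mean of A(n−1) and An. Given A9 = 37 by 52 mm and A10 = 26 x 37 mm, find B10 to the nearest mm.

31 × 44 mm

Short side: √(37 · 26) = √962 ≈ 31.0 → 31 mm
Long side: √(52 · 37) = √1924 ≈ 43.9 → 44 mm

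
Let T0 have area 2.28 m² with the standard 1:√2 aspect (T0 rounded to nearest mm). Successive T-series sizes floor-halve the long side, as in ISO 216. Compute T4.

Let T0's short side be w mm. w · w√2 = 2.28 m² = 2,280,000 mm², so w ≈ 1269.7 mm and w√2 ≈ 1795.7 mm → T0 = 1270 × 1796 mm.
T1: ⌊1796/2⌋ × 1270 = 898 × 1270 mm
T2: ⌊1270/2⌋ × 898 = 635 × 898 mm
T3: ⌊898/2⌋ × 635 = 449 × 635 mm
T4: ⌊635/2⌋ × 449 = 317 × 449 mm

317 × 449 mm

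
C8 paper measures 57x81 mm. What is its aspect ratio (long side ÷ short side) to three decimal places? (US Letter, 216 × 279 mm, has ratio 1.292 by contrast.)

1.421

81 / 57 = 1.421
ISO 216 targets √2 ≈ 1.414; the +0.007 deviation is from mm rounding.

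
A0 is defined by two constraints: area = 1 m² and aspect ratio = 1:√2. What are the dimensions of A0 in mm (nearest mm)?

Let the short side be w mm. Then the long side is w√2 and w · w√2 = 10⁶ mm².
w² = 10⁶/√2, so w = 1000 / 2^(1/4) ≈ 840.9 mm; long side = 1000 · 2^(1/4) ≈ 1189.2 mm.

841 × 1189 mm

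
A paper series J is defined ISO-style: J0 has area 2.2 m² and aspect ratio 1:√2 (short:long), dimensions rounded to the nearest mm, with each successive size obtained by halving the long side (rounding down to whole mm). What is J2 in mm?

Let J0's short side be w mm. w · w√2 = 2.2 m² = 2,200,000 mm², so w ≈ 1247.3 mm and w√2 ≈ 1763.9 mm → J0 = 1247 × 1764 mm.
J1: ⌊1764/2⌋ × 1247 = 882 × 1247 mm
J2: ⌊1247/2⌋ × 882 = 623 × 882 mm

623 × 882 mm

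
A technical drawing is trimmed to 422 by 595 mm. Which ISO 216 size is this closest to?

A2 (420 × 594 mm)

Aspect ratio 595/422 ≈ 1.410 — close to the ISO √2 ≈ 1.414.
In the A-series (A0 area = 1 m²): A2 = 420 × 594 mm.
Off by 3 mm total — nearest standard size.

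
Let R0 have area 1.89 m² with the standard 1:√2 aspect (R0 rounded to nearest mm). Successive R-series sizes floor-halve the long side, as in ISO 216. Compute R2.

Let R0's short side be w mm. w · w√2 = 1.89 m² = 1,890,000 mm², so w ≈ 1156.0 mm and w√2 ≈ 1634.9 mm → R0 = 1156 × 1635 mm.
R1: ⌊1635/2⌋ × 1156 = 817 × 1156 mm
R2: ⌊1156/2⌋ × 817 = 578 × 817 mm

578 × 817 mm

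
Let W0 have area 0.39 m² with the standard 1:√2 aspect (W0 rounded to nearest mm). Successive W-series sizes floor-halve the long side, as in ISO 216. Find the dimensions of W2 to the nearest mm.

262 × 371 mm

Let W0's short side be w mm. w · w√2 = 0.39 m² = 390,000 mm², so w ≈ 525.1 mm and w√2 ≈ 742.7 mm → W0 = 525 × 743 mm.
W1: ⌊743/2⌋ × 525 = 371 × 525 mm
W2: ⌊525/2⌋ × 371 = 262 × 371 mm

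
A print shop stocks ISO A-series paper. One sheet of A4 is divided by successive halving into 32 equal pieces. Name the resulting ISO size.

A9

32 = 2^5, so 5 halving steps.
A4 → A5 → … → A9 after 5 steps.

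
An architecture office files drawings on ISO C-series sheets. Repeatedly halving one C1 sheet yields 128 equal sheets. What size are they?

C8

128 = 2^7, so 7 halving steps.
C1 → C2 → … → C8 after 7 steps.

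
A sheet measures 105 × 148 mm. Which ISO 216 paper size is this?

A6 (105 × 148 mm)

Aspect ratio 148/105 ≈ 1.410 — close to the ISO √2 ≈ 1.414.
In the A-series (A0 area = 1 m²): A6 = 105 × 148 mm.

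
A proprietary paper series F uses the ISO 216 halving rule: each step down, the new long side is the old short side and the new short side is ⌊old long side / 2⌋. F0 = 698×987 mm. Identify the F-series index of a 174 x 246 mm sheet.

F0: 698 × 987 mm
F1: 493 × 698 mm
F2: 349 × 493 mm
F3: 246 × 349 mm
F4: 174 × 246 mm
F5: 123 × 174 mm
→ matches F4.

F4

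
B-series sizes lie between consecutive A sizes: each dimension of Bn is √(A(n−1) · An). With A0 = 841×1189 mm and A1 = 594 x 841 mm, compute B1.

707 × 1000 mm

Short side: √(841 · 594) = √499554 ≈ 706.8 → 707 mm
Long side: √(1189 · 841) = √999949 ≈ 1000.0 → 1000 mm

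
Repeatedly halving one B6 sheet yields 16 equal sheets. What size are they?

B10

16 = 2^4, so 4 halving steps.
B6 → B7 → … → B10 after 4 steps.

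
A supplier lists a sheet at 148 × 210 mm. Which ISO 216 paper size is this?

A5 (148 × 210 mm)

Aspect ratio 210/148 ≈ 1.419 — close to the ISO √2 ≈ 1.414.
In the A-series (A0 area = 1 m²): A5 = 148 × 210 mm.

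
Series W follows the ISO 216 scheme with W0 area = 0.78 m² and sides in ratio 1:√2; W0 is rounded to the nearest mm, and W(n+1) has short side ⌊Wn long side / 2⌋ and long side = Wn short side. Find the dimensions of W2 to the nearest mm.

Let W0's short side be w mm. w · w√2 = 0.78 m² = 780,000 mm², so w ≈ 742.7 mm and w√2 ≈ 1050.3 mm → W0 = 743 × 1050 mm.
W1: ⌊1050/2⌋ × 743 = 525 × 743 mm
W2: ⌊743/2⌋ × 525 = 371 × 525 mm

371 × 525 mm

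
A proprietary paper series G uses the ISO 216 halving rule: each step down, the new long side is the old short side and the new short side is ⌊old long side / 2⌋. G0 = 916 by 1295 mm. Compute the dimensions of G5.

161 × 229 mm

G1: ⌊1295/2⌋ × 916 = 647 × 916 mm
G2: ⌊916/2⌋ × 647 = 458 × 647 mm
G3: ⌊647/2⌋ × 458 = 323 × 458 mm
G4: ⌊458/2⌋ × 323 = 229 × 323 mm
G5: ⌊323/2⌋ × 229 = 161 × 229 mm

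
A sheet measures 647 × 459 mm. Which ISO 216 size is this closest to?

Aspect ratio 647/459 ≈ 1.410 — close to the ISO √2 ≈ 1.414.
In the C-series (envelope sizes, between A and B): C2 = 458 × 648 mm.
Off by 2 mm total — nearest standard size.

C2 (458 × 648 mm)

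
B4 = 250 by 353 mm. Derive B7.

88 × 125 mm

B5: ⌊353/2⌋ × 250 = 176 × 250 mm
B6: ⌊250/2⌋ × 176 = 125 × 176 mm
B7: ⌊176/2⌋ × 125 = 88 × 125 mm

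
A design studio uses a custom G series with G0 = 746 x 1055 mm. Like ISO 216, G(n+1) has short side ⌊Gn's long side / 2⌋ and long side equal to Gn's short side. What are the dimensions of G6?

G1 = 527 × 746 mm (from G0 by 1 halving).
G2: ⌊746/2⌋ × 527 = 373 × 527 mm
G3: ⌊527/2⌋ × 373 = 263 × 373 mm
G4: ⌊373/2⌋ × 263 = 186 × 263 mm
G5: ⌊263/2⌋ × 186 = 131 × 186 mm
G6: ⌊186/2⌋ × 131 = 93 × 131 mm

93 × 131 mm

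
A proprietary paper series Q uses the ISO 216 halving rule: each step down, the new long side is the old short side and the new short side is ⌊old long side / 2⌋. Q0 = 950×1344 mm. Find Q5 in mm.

168 × 237 mm

Q1: ⌊1344/2⌋ × 950 = 672 × 950 mm
Q2: ⌊950/2⌋ × 672 = 475 × 672 mm
Q3: ⌊672/2⌋ × 475 = 336 × 475 mm
Q4: ⌊475/2⌋ × 336 = 237 × 336 mm
Q5: ⌊336/2⌋ × 237 = 168 × 237 mm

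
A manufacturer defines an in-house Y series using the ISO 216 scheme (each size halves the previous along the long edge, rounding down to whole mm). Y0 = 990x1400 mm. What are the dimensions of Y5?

Y1: ⌊1400/2⌋ × 990 = 700 × 990 mm
Y2: ⌊990/2⌋ × 700 = 495 × 700 mm
Y3: ⌊700/2⌋ × 495 = 350 × 495 mm
Y4: ⌊495/2⌋ × 350 = 247 × 350 mm
Y5: ⌊350/2⌋ × 247 = 175 × 247 mm

175 × 247 mm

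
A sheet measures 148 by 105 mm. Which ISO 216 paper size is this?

Aspect ratio 148/105 ≈ 1.410 — close to the ISO √2 ≈ 1.414.
In the A-series (A0 area = 1 m²): A6 = 105 × 148 mm.

A6 (105 × 148 mm)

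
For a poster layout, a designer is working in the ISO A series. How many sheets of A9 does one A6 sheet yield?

Each ISO step halves the sheet: 1 × A6 → 2 × A7 → 4 × A8 → 8 × A9
From A6 to A9 is 3 halving steps: 2^3 = 8.

8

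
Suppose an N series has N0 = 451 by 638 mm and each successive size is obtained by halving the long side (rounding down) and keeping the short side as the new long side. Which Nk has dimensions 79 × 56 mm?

N0: 451 × 638 mm
N1: 319 × 451 mm
N2: 225 × 319 mm
N3: 159 × 225 mm
N4: 112 × 159 mm
N5: 79 × 112 mm
N6: 56 × 79 mm
N7: 39 × 56 mm
→ matches N6.

N6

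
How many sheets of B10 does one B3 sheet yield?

128

Each ISO step halves the sheet: 1 × B3 → 2 × B4 → 4 × B5 → 8 × B6 → …
From B3 to B10 is 7 halving steps: 2^7 = 128.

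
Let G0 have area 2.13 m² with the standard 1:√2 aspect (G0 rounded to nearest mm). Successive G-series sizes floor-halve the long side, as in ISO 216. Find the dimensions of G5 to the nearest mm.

Let G0's short side be w mm. w · w√2 = 2.13 m² = 2,130,000 mm², so w ≈ 1227.2 mm and w√2 ≈ 1735.6 mm → G0 = 1227 × 1736 mm.
G1: ⌊1736/2⌋ × 1227 = 868 × 1227 mm
G2: ⌊1227/2⌋ × 868 = 613 × 868 mm
G3: ⌊868/2⌋ × 613 = 434 × 613 mm
G4: ⌊613/2⌋ × 434 = 306 × 434 mm
G5: ⌊434/2⌋ × 306 = 217 × 306 mm

217 × 306 mm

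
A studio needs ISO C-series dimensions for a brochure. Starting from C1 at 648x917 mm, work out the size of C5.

162 × 229 mm

C2: ⌊917/2⌋ × 648 = 458 × 648 mm
C3: ⌊648/2⌋ × 458 = 324 × 458 mm
C4: ⌊458/2⌋ × 324 = 229 × 324 mm
C5: ⌊324/2⌋ × 229 = 162 × 229 mm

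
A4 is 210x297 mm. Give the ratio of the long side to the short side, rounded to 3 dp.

297 / 210 = 1.414
Matches √2 ≈ 1.414 — the ISO 216 defining ratio.

1.414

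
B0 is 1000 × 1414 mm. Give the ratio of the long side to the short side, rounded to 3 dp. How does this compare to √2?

1414 / 1000 = 1.414
Matches √2 ≈ 1.414 — the ISO 216 defining ratio.

1.414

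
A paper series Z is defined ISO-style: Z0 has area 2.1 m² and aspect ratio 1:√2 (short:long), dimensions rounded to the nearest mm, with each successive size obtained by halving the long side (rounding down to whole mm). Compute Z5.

Let Z0's short side be w mm. w · w√2 = 2.1 m² = 2,100,000 mm², so w ≈ 1218.6 mm and w√2 ≈ 1723.3 mm → Z0 = 1219 × 1723 mm.
Z1: ⌊1723/2⌋ × 1219 = 861 × 1219 mm
Z2: ⌊1219/2⌋ × 861 = 609 × 861 mm
Z3: ⌊861/2⌋ × 609 = 430 × 609 mm
Z4: ⌊609/2⌋ × 430 = 304 × 430 mm
Z5: ⌊430/2⌋ × 304 = 215 × 304 mm

215 × 304 mm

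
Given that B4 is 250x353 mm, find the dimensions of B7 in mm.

B5: ⌊353/2⌋ × 250 = 176 × 250 mm
B6: ⌊250/2⌋ × 176 = 125 × 176 mm
B7: ⌊176/2⌋ × 125 = 88 × 125 mm

88 × 125 mm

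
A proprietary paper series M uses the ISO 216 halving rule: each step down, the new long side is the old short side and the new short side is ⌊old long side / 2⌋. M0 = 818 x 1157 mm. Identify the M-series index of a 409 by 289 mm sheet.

M3

M0: 818 × 1157 mm
M1: 578 × 818 mm
M2: 409 × 578 mm
M3: 289 × 409 mm
M4: 204 × 289 mm
→ matches M3.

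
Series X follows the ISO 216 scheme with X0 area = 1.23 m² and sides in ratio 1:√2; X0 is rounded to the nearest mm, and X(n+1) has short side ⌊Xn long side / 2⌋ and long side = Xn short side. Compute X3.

329 × 466 mm

Let X0's short side be w mm. w · w√2 = 1.23 m² = 1,230,000 mm², so w ≈ 932.6 mm and w√2 ≈ 1318.9 mm → X0 = 933 × 1319 mm.
X1: ⌊1319/2⌋ × 933 = 659 × 933 mm
X2: ⌊933/2⌋ × 659 = 466 × 659 mm
X3: ⌊659/2⌋ × 466 = 329 × 466 mm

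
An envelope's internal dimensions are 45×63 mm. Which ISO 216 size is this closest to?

Aspect ratio 63/45 ≈ 1.400 — close to the ISO √2 ≈ 1.414.
In the B-series (B0 = 1000 × 1414 mm): B9 = 44 × 62 mm.
Off by 2 mm total — nearest standard size.

B9 (44 × 62 mm)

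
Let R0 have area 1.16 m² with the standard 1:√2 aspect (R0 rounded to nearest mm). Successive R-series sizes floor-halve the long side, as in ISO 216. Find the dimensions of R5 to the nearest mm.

160 × 226 mm

Let R0's short side be w mm. w · w√2 = 1.16 m² = 1,160,000 mm², so w ≈ 905.7 mm and w√2 ≈ 1280.8 mm → R0 = 906 × 1281 mm.
R1: ⌊1281/2⌋ × 906 = 640 × 906 mm
R2: ⌊906/2⌋ × 640 = 453 × 640 mm
R3: ⌊640/2⌋ × 453 = 320 × 453 mm
R4: ⌊453/2⌋ × 320 = 226 × 320 mm
R5: ⌊320/2⌋ × 226 = 160 × 226 mm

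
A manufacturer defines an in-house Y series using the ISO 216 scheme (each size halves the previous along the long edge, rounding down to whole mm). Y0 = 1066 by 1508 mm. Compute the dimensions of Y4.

266 × 377 mm

Y1: ⌊1508/2⌋ × 1066 = 754 × 1066 mm
Y2: ⌊1066/2⌋ × 754 = 533 × 754 mm
Y3: ⌊754/2⌋ × 533 = 377 × 533 mm
Y4: ⌊533/2⌋ × 377 = 266 × 377 mm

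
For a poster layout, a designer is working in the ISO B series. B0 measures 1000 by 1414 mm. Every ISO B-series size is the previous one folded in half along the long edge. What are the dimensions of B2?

B1: ⌊1414/2⌋ × 1000 = 707 × 1000 mm
B2: ⌊1000/2⌋ × 707 = 500 × 707 mm

500 × 707 mm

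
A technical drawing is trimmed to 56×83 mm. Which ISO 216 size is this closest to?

C8 (57 × 81 mm)

Aspect ratio 83/56 ≈ 1.482 (ISO target is √2 ≈ 1.414).
In the C-series (envelope sizes, between A and B): C8 = 57 × 81 mm.
Off by 3 mm total — nearest standard size.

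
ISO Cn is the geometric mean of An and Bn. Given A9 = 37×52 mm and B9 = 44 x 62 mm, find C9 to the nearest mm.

Short side: √(37 · 44) = √1628 ≈ 40.3 → 40 mm
Long side: √(52 · 62) = √3224 ≈ 56.8 → 57 mm

40 × 57 mm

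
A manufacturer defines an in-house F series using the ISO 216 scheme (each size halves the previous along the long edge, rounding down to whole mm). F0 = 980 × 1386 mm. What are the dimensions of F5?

F1: ⌊1386/2⌋ × 980 = 693 × 980 mm
F2: ⌊980/2⌋ × 693 = 490 × 693 mm
F3: ⌊693/2⌋ × 490 = 346 × 490 mm
F4: ⌊490/2⌋ × 346 = 245 × 346 mm
F5: ⌊346/2⌋ × 245 = 173 × 245 mm

173 × 245 mm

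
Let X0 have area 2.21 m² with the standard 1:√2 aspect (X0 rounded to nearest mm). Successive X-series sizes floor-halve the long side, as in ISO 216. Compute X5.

221 × 312 mm

Let X0's short side be w mm. w · w√2 = 2.21 m² = 2,210,000 mm², so w ≈ 1250.1 mm and w√2 ≈ 1767.9 mm → X0 = 1250 × 1768 mm.
X1: ⌊1768/2⌋ × 1250 = 884 × 1250 mm
X2: ⌊1250/2⌋ × 884 = 625 × 884 mm
X3: ⌊884/2⌋ × 625 = 442 × 625 mm
X4: ⌊625/2⌋ × 442 = 312 × 442 mm
X5: ⌊442/2⌋ × 312 = 221 × 312 mm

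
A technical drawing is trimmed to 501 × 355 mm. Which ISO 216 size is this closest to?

Aspect ratio 501/355 ≈ 1.411 — close to the ISO √2 ≈ 1.414.
In the B-series (B0 = 1000 × 1414 mm): B3 = 353 × 500 mm.
Off by 3 mm total — nearest standard size.

B3 (353 × 500 mm)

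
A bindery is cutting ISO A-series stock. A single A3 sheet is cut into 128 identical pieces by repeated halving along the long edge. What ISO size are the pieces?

A10

128 = 2^7, so 7 halving steps.
A3 → A4 → … → A10 after 7 steps.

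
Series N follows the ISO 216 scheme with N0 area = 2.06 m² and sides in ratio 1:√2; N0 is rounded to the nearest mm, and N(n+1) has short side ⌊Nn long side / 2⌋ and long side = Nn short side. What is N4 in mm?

301 × 426 mm

Let N0's short side be w mm. w · w√2 = 2.06 m² = 2,060,000 mm², so w ≈ 1206.9 mm and w√2 ≈ 1706.8 mm → N0 = 1207 × 1707 mm.
N1: ⌊1707/2⌋ × 1207 = 853 × 1207 mm
N2: ⌊1207/2⌋ × 853 = 603 × 853 mm
N3: ⌊853/2⌋ × 603 = 426 × 603 mm
N4: ⌊603/2⌋ × 426 = 301 × 426 mm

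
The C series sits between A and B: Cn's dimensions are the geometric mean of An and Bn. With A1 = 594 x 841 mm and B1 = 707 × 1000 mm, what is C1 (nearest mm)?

Short side: √(594 · 707) = √419958 ≈ 648.0 → 648 mm
Long side: √(841 · 1000) = √841000 ≈ 917.1 → 917 mm

648 × 917 mm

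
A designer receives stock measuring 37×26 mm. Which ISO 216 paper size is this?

Aspect ratio 37/26 ≈ 1.423 — close to the ISO √2 ≈ 1.414.
In the A-series (A0 area = 1 m²): A10 = 26 × 37 mm.

A10 (26 × 37 mm)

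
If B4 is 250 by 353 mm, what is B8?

62 × 88 mm

B5: ⌊353/2⌋ × 250 = 176 × 250 mm
B6: ⌊250/2⌋ × 176 = 125 × 176 mm
B7: ⌊176/2⌋ × 125 = 88 × 125 mm
B8: ⌊125/2⌋ × 88 = 62 × 88 mm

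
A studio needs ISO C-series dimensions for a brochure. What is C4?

229 × 324 mm

C0 = 917 × 1297 mm (C0 is the geometric mean of A0 and B0, aspect 1:√2).
C1: ⌊1297/2⌋ × 917 = 648 × 917 mm
C2: ⌊917/2⌋ × 648 = 458 × 648 mm
C3: ⌊648/2⌋ × 458 = 324 × 458 mm
C4: ⌊458/2⌋ × 324 = 229 × 324 mm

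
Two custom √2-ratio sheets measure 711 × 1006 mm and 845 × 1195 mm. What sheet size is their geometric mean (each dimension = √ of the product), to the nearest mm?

Short side: √(711 · 845) = √600795 ≈ 775.1 → 775 mm
Long side: √(1006 · 1195) = √1202170 ≈ 1096.4 → 1096 mm

775 × 1096 mm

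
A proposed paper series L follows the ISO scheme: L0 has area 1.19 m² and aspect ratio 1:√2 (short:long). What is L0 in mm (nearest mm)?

Let the short side be w mm. Then w · w√2 = 1.19 m² = 1,190,000 mm².
w² = 1,190,000/√2, so w ≈ 917.3 mm; long side = w√2 ≈ 1297.3 mm.

917 × 1297 mm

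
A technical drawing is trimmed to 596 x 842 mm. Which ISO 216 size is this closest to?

A1 (594 × 841 mm)

Aspect ratio 842/596 ≈ 1.413 — close to the ISO √2 ≈ 1.414.
In the A-series (A0 area = 1 m²): A1 = 594 × 841 mm.
Off by 3 mm total — nearest standard size.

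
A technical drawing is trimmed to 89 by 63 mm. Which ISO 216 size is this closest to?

B8 (62 × 88 mm)

Aspect ratio 89/63 ≈ 1.413 — close to the ISO √2 ≈ 1.414.
In the B-series (B0 = 1000 × 1414 mm): B8 = 62 × 88 mm.
Off by 2 mm total — nearest standard size.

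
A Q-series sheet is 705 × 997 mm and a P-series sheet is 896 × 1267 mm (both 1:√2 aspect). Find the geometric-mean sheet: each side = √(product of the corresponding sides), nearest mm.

Short side: √(705 · 896) = √631680 ≈ 794.8 → 795 mm
Long side: √(997 · 1267) = √1263199 ≈ 1123.9 → 1124 mm

795 × 1124 mm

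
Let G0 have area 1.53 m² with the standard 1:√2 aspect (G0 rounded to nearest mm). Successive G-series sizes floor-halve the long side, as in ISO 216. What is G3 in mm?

Let G0's short side be w mm. w · w√2 = 1.53 m² = 1,530,000 mm², so w ≈ 1040.1 mm and w√2 ≈ 1471.0 mm → G0 = 1040 × 1471 mm.
G1: ⌊1471/2⌋ × 1040 = 735 × 1040 mm
G2: ⌊1040/2⌋ × 735 = 520 × 735 mm
G3: ⌊735/2⌋ × 520 = 367 × 520 mm

367 × 520 mm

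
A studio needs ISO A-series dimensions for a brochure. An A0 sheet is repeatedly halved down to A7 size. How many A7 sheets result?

A0 = 841 × 1189 mm; A7 = 74 × 105 mm.
Each halving step doubles the count; 7 steps from A0 to A7.
2^7 = 128.

128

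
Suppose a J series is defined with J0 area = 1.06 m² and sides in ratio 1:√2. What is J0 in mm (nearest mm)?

Let the short side be w mm. Then w · w√2 = 1.06 m² = 1,060,000 mm².
w² = 1,060,000/√2, so w ≈ 865.8 mm; long side = w√2 ≈ 1224.4 mm.

866 × 1224 mm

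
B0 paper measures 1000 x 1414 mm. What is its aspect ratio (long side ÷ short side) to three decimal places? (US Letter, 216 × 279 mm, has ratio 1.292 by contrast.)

1.414

1414 / 1000 = 1.414
Matches √2 ≈ 1.414 — the ISO 216 defining ratio.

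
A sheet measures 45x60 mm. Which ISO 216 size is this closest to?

B9 (44 × 62 mm)

Aspect ratio 60/45 ≈ 1.333 (ISO target is √2 ≈ 1.414).
In the B-series (B0 = 1000 × 1414 mm): B9 = 44 × 62 mm.
Off by 3 mm total — nearest standard size.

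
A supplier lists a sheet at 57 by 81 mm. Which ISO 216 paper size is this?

C8 (57 × 81 mm)

Aspect ratio 81/57 ≈ 1.421 — close to the ISO √2 ≈ 1.414.
In the C-series (envelope sizes, between A and B): C8 = 57 × 81 mm.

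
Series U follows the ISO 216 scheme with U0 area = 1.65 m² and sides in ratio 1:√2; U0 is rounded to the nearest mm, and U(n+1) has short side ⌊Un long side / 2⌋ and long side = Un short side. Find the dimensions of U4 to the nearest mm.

Let U0's short side be w mm. w · w√2 = 1.65 m² = 1,650,000 mm², so w ≈ 1080.2 mm and w√2 ≈ 1527.6 mm → U0 = 1080 × 1528 mm.
U1: ⌊1528/2⌋ × 1080 = 764 × 1080 mm
U2: ⌊1080/2⌋ × 764 = 540 × 764 mm
U3: ⌊764/2⌋ × 540 = 382 × 540 mm
U4: ⌊540/2⌋ × 382 = 270 × 382 mm

270 × 382 mm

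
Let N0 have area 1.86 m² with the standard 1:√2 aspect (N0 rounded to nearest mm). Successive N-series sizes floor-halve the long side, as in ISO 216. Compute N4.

Let N0's short side be w mm. w · w√2 = 1.86 m² = 1,860,000 mm², so w ≈ 1146.8 mm and w√2 ≈ 1621.9 mm → N0 = 1147 × 1622 mm.
N1: ⌊1622/2⌋ × 1147 = 811 × 1147 mm
N2: ⌊1147/2⌋ × 811 = 573 × 811 mm
N3: ⌊811/2⌋ × 573 = 405 × 573 mm
N4: ⌊573/2⌋ × 405 = 286 × 405 mm

286 × 405 mm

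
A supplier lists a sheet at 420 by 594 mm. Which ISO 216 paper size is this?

A2 (420 × 594 mm)

Aspect ratio 594/420 ≈ 1.414 — close to the ISO √2 ≈ 1.414.
In the A-series (A0 area = 1 m²): A2 = 420 × 594 mm.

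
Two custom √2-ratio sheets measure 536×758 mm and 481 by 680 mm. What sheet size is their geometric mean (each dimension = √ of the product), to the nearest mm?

508 × 718 mm

Short side: √(536 · 481) = √257816 ≈ 507.8 → 508 mm
Long side: √(758 · 680) = √515440 ≈ 717.9 → 718 mm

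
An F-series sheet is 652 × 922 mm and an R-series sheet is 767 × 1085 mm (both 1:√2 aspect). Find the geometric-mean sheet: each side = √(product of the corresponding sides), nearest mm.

707 × 1000 mm

Short side: √(652 · 767) = √500084 ≈ 707.2 → 707 mm
Long side: √(922 · 1085) = √1000370 ≈ 1000.2 → 1000 mm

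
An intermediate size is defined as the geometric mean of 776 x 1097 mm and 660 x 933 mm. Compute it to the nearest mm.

Short side: √(776 · 660) = √512160 ≈ 715.7 → 716 mm
Long side: √(1097 · 933) = √1023501 ≈ 1011.7 → 1012 mm

716 × 1012 mm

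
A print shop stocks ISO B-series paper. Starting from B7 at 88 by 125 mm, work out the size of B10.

B8: ⌊125/2⌋ × 88 = 62 × 88 mm
B9: ⌊88/2⌋ × 62 = 44 × 62 mm
B10: ⌊62/2⌋ × 44 = 31 × 44 mm

31 × 44 mm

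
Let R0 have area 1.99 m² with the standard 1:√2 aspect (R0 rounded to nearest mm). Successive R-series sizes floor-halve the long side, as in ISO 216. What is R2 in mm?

Let R0's short side be w mm. w · w√2 = 1.99 m² = 1,990,000 mm², so w ≈ 1186.2 mm and w√2 ≈ 1677.6 mm → R0 = 1186 × 1678 mm.
R1: ⌊1678/2⌋ × 1186 = 839 × 1186 mm
R2: ⌊1186/2⌋ × 839 = 593 × 839 mm

593 × 839 mm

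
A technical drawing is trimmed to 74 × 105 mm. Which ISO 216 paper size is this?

Aspect ratio 105/74 ≈ 1.419 — close to the ISO √2 ≈ 1.414.
In the A-series (A0 area = 1 m²): A7 = 74 × 105 mm.

A7 (74 × 105 mm)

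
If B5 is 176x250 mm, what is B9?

B6: ⌊250/2⌋ × 176 = 125 × 176 mm
B7: ⌊176/2⌋ × 125 = 88 × 125 mm
B8: ⌊125/2⌋ × 88 = 62 × 88 mm
B9: ⌊88/2⌋ × 62 = 44 × 62 mm

44 × 62 mm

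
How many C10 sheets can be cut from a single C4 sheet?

Each ISO step halves the sheet: 1 × C4 → 2 × C5 → 4 × C6 → 8 × C7 → …
From C4 to C10 is 6 halving steps: 2^6 = 64.

64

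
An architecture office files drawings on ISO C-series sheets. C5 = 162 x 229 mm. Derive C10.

C6: ⌊229/2⌋ × 162 = 114 × 162 mm
C7: ⌊162/2⌋ × 114 = 81 × 114 mm
C8: ⌊114/2⌋ × 81 = 57 × 81 mm
C9: ⌊81/2⌋ × 57 = 40 × 57 mm
C10: ⌊57/2⌋ × 40 = 28 × 40 mm

28 × 40 mm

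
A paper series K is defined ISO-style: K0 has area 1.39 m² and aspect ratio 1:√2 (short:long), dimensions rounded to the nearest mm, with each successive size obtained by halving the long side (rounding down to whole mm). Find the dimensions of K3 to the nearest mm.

350 × 495 mm

Let K0's short side be w mm. w · w√2 = 1.39 m² = 1,390,000 mm², so w ≈ 991.4 mm and w√2 ≈ 1402.1 mm → K0 = 991 × 1402 mm.
K1: ⌊1402/2⌋ × 991 = 701 × 991 mm
K2: ⌊991/2⌋ × 701 = 495 × 701 mm
K3: ⌊701/2⌋ × 495 = 350 × 495 mm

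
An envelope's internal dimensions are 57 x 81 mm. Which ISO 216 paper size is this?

Aspect ratio 81/57 ≈ 1.421 — close to the ISO √2 ≈ 1.414.
In the C-series (envelope sizes, between A and B): C8 = 57 × 81 mm.

C8 (57 × 81 mm)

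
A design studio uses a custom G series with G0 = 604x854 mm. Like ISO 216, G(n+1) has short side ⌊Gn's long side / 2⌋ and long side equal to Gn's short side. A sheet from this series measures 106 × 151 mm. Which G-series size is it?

G5

G0: 604 × 854 mm
G1: 427 × 604 mm
G2: 302 × 427 mm
G3: 213 × 302 mm
G4: 151 × 213 mm
G5: 106 × 151 mm
G6: 75 × 106 mm
→ matches G5.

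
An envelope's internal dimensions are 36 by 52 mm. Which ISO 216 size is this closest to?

Aspect ratio 52/36 ≈ 1.444 (ISO target is √2 ≈ 1.414).
In the A-series (A0 area = 1 m²): A9 = 37 × 52 mm.
Off by 1 mm total — nearest standard size.

A9 (37 × 52 mm)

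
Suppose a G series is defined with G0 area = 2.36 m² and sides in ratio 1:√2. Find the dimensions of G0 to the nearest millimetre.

Let the short side be w mm. Then w · w√2 = 2.36 m² = 2,360,000 mm².
w² = 2,360,000/√2, so w ≈ 1291.8 mm; long side = w√2 ≈ 1826.9 mm.

1292 × 1827 mm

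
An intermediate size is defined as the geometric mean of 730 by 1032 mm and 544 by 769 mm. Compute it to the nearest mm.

Short side: √(730 · 544) = √397120 ≈ 630.2 → 630 mm
Long side: √(1032 · 769) = √793608 ≈ 890.8 → 891 mm

630 × 891 mm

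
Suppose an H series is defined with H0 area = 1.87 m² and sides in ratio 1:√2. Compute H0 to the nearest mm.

1150 × 1626 mm

Let the short side be w mm. Then w · w√2 = 1.87 m² = 1,870,000 mm².
w² = 1,870,000/√2, so w ≈ 1149.9 mm; long side = w√2 ≈ 1626.2 mm.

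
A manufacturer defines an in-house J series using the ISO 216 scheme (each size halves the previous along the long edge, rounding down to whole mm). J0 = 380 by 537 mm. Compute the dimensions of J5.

67 × 95 mm

J1: ⌊537/2⌋ × 380 = 268 × 380 mm
J2: ⌊380/2⌋ × 268 = 190 × 268 mm
J3: ⌊268/2⌋ × 190 = 134 × 190 mm
J4: ⌊190/2⌋ × 134 = 95 × 134 mm
J5: ⌊134/2⌋ × 95 = 67 × 95 mm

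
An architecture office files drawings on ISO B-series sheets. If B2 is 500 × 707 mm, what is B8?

62 × 88 mm

B3: ⌊707/2⌋ × 500 = 353 × 500 mm
B4: ⌊500/2⌋ × 353 = 250 × 353 mm
B5: ⌊353/2⌋ × 250 = 176 × 250 mm
B6: ⌊250/2⌋ × 176 = 125 × 176 mm
B7: ⌊176/2⌋ × 125 = 88 × 125 mm
B8: ⌊125/2⌋ × 88 = 62 × 88 mm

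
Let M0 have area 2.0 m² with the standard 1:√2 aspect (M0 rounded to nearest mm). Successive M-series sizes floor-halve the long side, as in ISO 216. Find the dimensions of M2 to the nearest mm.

594 × 841 mm

Let M0's short side be w mm. w · w√2 = 2.0 m² = 2,000,000 mm², so w ≈ 1189.2 mm and w√2 ≈ 1681.8 mm → M0 = 1189 × 1682 mm.
M1: ⌊1682/2⌋ × 1189 = 841 × 1189 mm
M2: ⌊1189/2⌋ × 841 = 594 × 841 mm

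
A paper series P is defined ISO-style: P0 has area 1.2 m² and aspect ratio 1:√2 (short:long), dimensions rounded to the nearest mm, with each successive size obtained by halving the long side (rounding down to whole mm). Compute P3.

Let P0's short side be w mm. w · w√2 = 1.2 m² = 1,200,000 mm², so w ≈ 921.2 mm and w√2 ≈ 1302.7 mm → P0 = 921 × 1303 mm.
P1: ⌊1303/2⌋ × 921 = 651 × 921 mm
P2: ⌊921/2⌋ × 651 = 460 × 651 mm
P3: ⌊651/2⌋ × 460 = 325 × 460 mm

325 × 460 mm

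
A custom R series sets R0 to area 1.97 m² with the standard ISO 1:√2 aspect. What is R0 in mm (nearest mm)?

Let the short side be w mm. Then w · w√2 = 1.97 m² = 1,970,000 mm².
w² = 1,970,000/√2, so w ≈ 1180.3 mm; long side = w√2 ≈ 1669.1 mm.

1180 × 1669 mm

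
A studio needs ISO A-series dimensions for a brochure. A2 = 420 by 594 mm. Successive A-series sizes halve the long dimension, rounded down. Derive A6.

A3: ⌊594/2⌋ × 420 = 297 × 420 mm
A4: ⌊420/2⌋ × 297 = 210 × 297 mm
A5: ⌊297/2⌋ × 210 = 148 × 210 mm
A6: ⌊210/2⌋ × 148 = 105 × 148 mm

105 × 148 mm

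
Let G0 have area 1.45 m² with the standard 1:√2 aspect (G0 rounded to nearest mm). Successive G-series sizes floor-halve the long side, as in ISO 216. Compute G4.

253 × 358 mm

Let G0's short side be w mm. w · w√2 = 1.45 m² = 1,450,000 mm², so w ≈ 1012.6 mm and w√2 ≈ 1432.0 mm → G0 = 1013 × 1432 mm.
G1: ⌊1432/2⌋ × 1013 = 716 × 1013 mm
G2: ⌊1013/2⌋ × 716 = 506 × 716 mm
G3: ⌊716/2⌋ × 506 = 358 × 506 mm
G4: ⌊506/2⌋ × 358 = 253 × 358 mm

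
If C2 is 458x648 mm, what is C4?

C3: ⌊648/2⌋ × 458 = 324 × 458 mm
C4: ⌊458/2⌋ × 324 = 229 × 324 mm

229 × 324 mm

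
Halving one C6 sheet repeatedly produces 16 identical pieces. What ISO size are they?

C10

16 = 2^4, so 4 halving steps.
C6 → C7 → … → C10 after 4 steps.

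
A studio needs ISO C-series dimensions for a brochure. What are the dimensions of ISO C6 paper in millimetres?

114 × 162 mm

C0 = 917 × 1297 mm (C0 is the geometric mean of A0 and B0, aspect 1:√2).
C1: ⌊1297/2⌋ × 917 = 648 × 917 mm
C2: ⌊917/2⌋ × 648 = 458 × 648 mm
C3: ⌊648/2⌋ × 458 = 324 × 458 mm
C4: ⌊458/2⌋ × 324 = 229 × 324 mm
C5: ⌊324/2⌋ × 229 = 162 × 229 mm
C6: ⌊229/2⌋ × 162 = 114 × 162 mm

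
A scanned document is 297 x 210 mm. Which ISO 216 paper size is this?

Aspect ratio 297/210 ≈ 1.414 — close to the ISO √2 ≈ 1.414.
In the A-series (A0 area = 1 m²): A4 = 210 × 297 mm.

A4 (210 × 297 mm)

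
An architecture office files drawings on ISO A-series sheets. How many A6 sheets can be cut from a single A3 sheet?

8

Each ISO step halves the sheet: 1 × A3 → 2 × A4 → 4 × A5 → 8 × A6
From A3 to A6 is 3 halving steps: 2^3 = 8.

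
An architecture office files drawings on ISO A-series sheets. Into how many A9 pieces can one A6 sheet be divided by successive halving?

A6 = 105 × 148 mm; A9 = 37 × 52 mm.
Each halving step doubles the count; 3 steps from A6 to A9.
2^3 = 8.

8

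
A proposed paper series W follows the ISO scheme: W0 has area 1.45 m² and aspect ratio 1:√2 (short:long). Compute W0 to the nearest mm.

Let the short side be w mm. Then w · w√2 = 1.45 m² = 1,450,000 mm².
w² = 1,450,000/√2, so w ≈ 1012.6 mm; long side = w√2 ≈ 1432.0 mm.

1013 × 1432 mm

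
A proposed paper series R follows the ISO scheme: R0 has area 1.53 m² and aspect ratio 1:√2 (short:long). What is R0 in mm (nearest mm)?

Let the short side be w mm. Then w · w√2 = 1.53 m² = 1,530,000 mm².
w² = 1,530,000/√2, so w ≈ 1040.1 mm; long side = w√2 ≈ 1471.0 mm.

1040 × 1471 mm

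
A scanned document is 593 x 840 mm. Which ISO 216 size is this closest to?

Aspect ratio 840/593 ≈ 1.417 — close to the ISO √2 ≈ 1.414.
In the A-series (A0 area = 1 m²): A1 = 594 × 841 mm.
Off by 2 mm total — nearest standard size.

A1 (594 × 841 mm)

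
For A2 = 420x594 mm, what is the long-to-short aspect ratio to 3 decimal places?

594 / 420 = 1.414
Matches √2 ≈ 1.414 — the ISO 216 defining ratio.

1.414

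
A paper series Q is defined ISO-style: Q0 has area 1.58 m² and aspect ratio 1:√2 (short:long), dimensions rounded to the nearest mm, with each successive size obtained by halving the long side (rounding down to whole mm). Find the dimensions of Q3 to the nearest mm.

373 × 528 mm

Let Q0's short side be w mm. w · w√2 = 1.58 m² = 1,580,000 mm², so w ≈ 1057.0 mm and w√2 ≈ 1494.8 mm → Q0 = 1057 × 1495 mm.
Q1: ⌊1495/2⌋ × 1057 = 747 × 1057 mm
Q2: ⌊1057/2⌋ × 747 = 528 × 747 mm
Q3: ⌊747/2⌋ × 528 = 373 × 528 mm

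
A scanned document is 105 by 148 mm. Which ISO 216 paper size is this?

Aspect ratio 148/105 ≈ 1.410 — close to the ISO √2 ≈ 1.414.
In the A-series (A0 area = 1 m²): A6 = 105 × 148 mm.

A6 (105 × 148 mm)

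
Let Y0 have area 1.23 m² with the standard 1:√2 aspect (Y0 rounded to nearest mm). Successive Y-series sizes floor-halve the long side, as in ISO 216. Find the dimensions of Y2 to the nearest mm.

466 × 659 mm

Let Y0's short side be w mm. w · w√2 = 1.23 m² = 1,230,000 mm², so w ≈ 932.6 mm and w√2 ≈ 1318.9 mm → Y0 = 933 × 1319 mm.
Y1: ⌊1319/2⌋ × 933 = 659 × 933 mm
Y2: ⌊933/2⌋ × 659 = 466 × 659 mm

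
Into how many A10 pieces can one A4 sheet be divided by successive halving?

64

Each ISO step halves the sheet: 1 × A4 → 2 × A5 → 4 × A6 → 8 × A7 → …
From A4 to A10 is 6 halving steps: 2^6 = 64.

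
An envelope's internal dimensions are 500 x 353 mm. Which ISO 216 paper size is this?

Aspect ratio 500/353 ≈ 1.416 — close to the ISO √2 ≈ 1.414.
In the B-series (B0 = 1000 × 1414 mm): B3 = 353 × 500 mm.

B3 (353 × 500 mm)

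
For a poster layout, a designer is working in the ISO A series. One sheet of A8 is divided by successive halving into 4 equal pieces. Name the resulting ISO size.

A10

4 = 2^2, so 2 halving steps.
A8 → A9 → … → A10 after 2 steps.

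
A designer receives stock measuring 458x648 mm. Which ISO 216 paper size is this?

Aspect ratio 648/458 ≈ 1.415 — close to the ISO √2 ≈ 1.414.
In the C-series (envelope sizes, between A and B): C2 = 458 × 648 mm.

C2 (458 × 648 mm)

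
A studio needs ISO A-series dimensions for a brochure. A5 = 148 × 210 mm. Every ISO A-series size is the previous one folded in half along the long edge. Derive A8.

A6: ⌊210/2⌋ × 148 = 105 × 148 mm
A7: ⌊148/2⌋ × 105 = 74 × 105 mm
A8: ⌊105/2⌋ × 74 = 52 × 74 mm

52 × 74 mm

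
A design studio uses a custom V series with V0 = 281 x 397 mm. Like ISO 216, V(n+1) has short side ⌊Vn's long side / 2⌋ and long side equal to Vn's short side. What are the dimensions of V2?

140 × 198 mm

V1: ⌊397/2⌋ × 281 = 198 × 281 mm
V2: ⌊281/2⌋ × 198 = 140 × 198 mm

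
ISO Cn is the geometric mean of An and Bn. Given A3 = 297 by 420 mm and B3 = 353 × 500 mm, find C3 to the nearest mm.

Short side: √(297 · 353) = √104841 ≈ 323.8 → 324 mm
Long side: √(420 · 500) = √210000 ≈ 458.3 → 458 mm

324 × 458 mm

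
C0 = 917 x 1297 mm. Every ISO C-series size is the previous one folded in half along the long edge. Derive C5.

162 × 229 mm

C1: ⌊1297/2⌋ × 917 = 648 × 917 mm
C2: ⌊917/2⌋ × 648 = 458 × 648 mm
C3: ⌊648/2⌋ × 458 = 324 × 458 mm
C4: ⌊458/2⌋ × 324 = 229 × 324 mm
C5: ⌊324/2⌋ × 229 = 162 × 229 mm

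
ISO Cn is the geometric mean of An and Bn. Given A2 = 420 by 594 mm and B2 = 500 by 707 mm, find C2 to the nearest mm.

Short side: √(420 · 500) = √210000 ≈ 458.3 → 458 mm
Long side: √(594 · 707) = √419958 ≈ 648.0 → 648 mm

458 × 648 mm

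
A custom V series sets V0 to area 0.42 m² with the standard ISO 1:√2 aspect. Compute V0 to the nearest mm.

Let the short side be w mm. Then w · w√2 = 0.42 m² = 420,000 mm².
w² = 420,000/√2, so w ≈ 545.0 mm; long side = w√2 ≈ 770.7 mm.

545 × 771 mm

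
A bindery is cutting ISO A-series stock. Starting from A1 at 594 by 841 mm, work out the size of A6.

A2: ⌊841/2⌋ × 594 = 420 × 594 mm
A3: ⌊594/2⌋ × 420 = 297 × 420 mm
A4: ⌊420/2⌋ × 297 = 210 × 297 mm
A5: ⌊297/2⌋ × 210 = 148 × 210 mm
A6: ⌊210/2⌋ × 148 = 105 × 148 mm

105 × 148 mm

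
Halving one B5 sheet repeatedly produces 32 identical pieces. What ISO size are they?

32 = 2^5, so 5 halving steps.
B5 → B6 → … → B10 after 5 steps.

B10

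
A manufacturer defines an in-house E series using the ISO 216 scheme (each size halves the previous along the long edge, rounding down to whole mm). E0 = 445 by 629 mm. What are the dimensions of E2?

E1: ⌊629/2⌋ × 445 = 314 × 445 mm
E2: ⌊445/2⌋ × 314 = 222 × 314 mm

222 × 314 mm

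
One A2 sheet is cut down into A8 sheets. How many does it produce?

64

A2 = 420 × 594 mm; A8 = 52 × 74 mm.
Each halving step doubles the count; 6 steps from A2 to A8.
2^6 = 64.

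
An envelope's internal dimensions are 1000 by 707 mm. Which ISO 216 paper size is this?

Aspect ratio 1000/707 ≈ 1.414 — close to the ISO √2 ≈ 1.414.
In the B-series (B0 = 1000 × 1414 mm): B1 = 707 × 1000 mm.

B1 (707 × 1000 mm)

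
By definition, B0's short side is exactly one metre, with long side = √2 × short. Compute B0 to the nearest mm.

1000 × 1414 mm

Short side = 1000 mm; long side = 1000√2 ≈ 1414.2 mm.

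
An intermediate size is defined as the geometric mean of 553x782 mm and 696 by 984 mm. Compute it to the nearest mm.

620 × 877 mm

Short side: √(553 · 696) = √384888 ≈ 620.4 → 620 mm
Long side: √(782 · 984) = √769488 ≈ 877.2 → 877 mm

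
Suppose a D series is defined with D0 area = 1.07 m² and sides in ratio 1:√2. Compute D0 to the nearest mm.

Let the short side be w mm. Then w · w√2 = 1.07 m² = 1,070,000 mm².
w² = 1,070,000/√2, so w ≈ 869.8 mm; long side = w√2 ≈ 1230.1 mm.

870 × 1230 mm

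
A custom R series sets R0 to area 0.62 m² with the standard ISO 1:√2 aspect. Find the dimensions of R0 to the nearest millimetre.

662 × 936 mm

Let the short side be w mm. Then w · w√2 = 0.62 m² = 620,000 mm².
w² = 620,000/√2, so w ≈ 662.1 mm; long side = w√2 ≈ 936.4 mm.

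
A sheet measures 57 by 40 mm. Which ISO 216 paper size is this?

C9 (40 × 57 mm)

Aspect ratio 57/40 ≈ 1.425 — close to the ISO √2 ≈ 1.414.
In the C-series (envelope sizes, between A and B): C9 = 40 × 57 mm.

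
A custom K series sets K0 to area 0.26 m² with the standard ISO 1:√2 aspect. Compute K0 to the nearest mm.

Let the short side be w mm. Then w · w√2 = 0.26 m² = 260,000 mm².
w² = 260,000/√2, so w ≈ 428.8 mm; long side = w√2 ≈ 606.4 mm.

429 × 606 mm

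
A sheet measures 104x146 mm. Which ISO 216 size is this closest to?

Aspect ratio 146/104 ≈ 1.404 — close to the ISO √2 ≈ 1.414.
In the A-series (A0 area = 1 m²): A6 = 105 × 148 mm.
Off by 3 mm total — nearest standard size.

A6 (105 × 148 mm)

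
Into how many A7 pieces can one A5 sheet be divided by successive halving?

4

A5 = 148 × 210 mm; A7 = 74 × 105 mm.
Each halving step doubles the count; 2 steps from A5 to A7.
2^2 = 4.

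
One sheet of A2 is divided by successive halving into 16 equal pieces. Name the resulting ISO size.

A6

16 = 2^4, so 4 halving steps.
A2 → A3 → … → A6 after 4 steps.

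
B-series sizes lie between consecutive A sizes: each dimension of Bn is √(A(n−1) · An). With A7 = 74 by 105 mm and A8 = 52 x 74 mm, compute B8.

Short side: √(74 · 52) = √3848 ≈ 62.0 → 62 mm
Long side: √(105 · 74) = √7770 ≈ 88.1 → 88 mm

62 × 88 mm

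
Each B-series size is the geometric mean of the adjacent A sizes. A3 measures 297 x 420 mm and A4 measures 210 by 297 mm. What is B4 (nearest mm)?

Short side: √(297 · 210) = √62370 ≈ 249.7 → 250 mm
Long side: √(420 · 297) = √124740 ≈ 353.2 → 353 mm

250 × 353 mm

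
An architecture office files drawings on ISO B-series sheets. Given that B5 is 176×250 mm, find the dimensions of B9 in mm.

44 × 62 mm

B6: ⌊250/2⌋ × 176 = 125 × 176 mm
B7: ⌊176/2⌋ × 125 = 88 × 125 mm
B8: ⌊125/2⌋ × 88 = 62 × 88 mm
B9: ⌊88/2⌋ × 62 = 44 × 62 mm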